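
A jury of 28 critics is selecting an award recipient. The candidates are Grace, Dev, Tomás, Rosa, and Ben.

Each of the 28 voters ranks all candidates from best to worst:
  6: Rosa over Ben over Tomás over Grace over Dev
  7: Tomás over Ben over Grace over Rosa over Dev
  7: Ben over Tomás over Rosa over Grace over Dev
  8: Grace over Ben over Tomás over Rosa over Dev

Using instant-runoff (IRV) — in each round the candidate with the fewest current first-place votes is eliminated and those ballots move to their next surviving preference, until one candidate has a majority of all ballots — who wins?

Round 1: Grace 8, Dev 0, Tomás 7, Rosa 6, Ben 7. Dev eliminated.
Round 2: Grace 8, Tomás 7, Rosa 6, Ben 7. Rosa eliminated.
Round 3: Grace 8, Tomás 7, Ben 13. Tomás eliminated.
Round 4: Grace 8, Ben 20. Ben has a majority (≥15).

Ben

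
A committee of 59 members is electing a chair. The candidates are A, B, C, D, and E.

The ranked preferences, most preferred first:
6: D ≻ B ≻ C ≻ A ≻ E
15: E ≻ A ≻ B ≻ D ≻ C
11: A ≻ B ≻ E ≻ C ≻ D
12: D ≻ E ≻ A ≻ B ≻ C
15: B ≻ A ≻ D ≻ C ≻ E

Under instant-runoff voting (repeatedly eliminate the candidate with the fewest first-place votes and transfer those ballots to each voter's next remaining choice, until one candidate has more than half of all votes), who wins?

Round 1: A 11, B 15, C 0, D 18, E 15. C eliminated.
Round 2: A 11, B 15, D 18, E 15. A eliminated.
Round 3: B 26, D 18, E 15. E eliminated.
Round 4: B 41, D 18. B has a majority (≥30).

B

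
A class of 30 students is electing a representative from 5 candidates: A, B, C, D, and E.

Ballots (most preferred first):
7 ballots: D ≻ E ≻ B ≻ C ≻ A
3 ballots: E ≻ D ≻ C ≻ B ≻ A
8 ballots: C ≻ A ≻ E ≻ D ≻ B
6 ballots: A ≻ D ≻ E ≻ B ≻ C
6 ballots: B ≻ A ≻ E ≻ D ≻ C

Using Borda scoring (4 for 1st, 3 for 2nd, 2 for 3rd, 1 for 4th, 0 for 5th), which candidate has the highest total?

A: 7×0 + 3×0 + 8×3 + 6×4 + 6×3 = 66
B: 7×2 + 3×1 + 8×0 + 6×1 + 6×4 = 47
C: 7×1 + 3×2 + 8×4 + 6×0 + 6×0 = 45
D: 7×4 + 3×3 + 8×1 + 6×3 + 6×1 = 69
E: 7×3 + 3×4 + 8×2 + 6×2 + 6×2 = 73

E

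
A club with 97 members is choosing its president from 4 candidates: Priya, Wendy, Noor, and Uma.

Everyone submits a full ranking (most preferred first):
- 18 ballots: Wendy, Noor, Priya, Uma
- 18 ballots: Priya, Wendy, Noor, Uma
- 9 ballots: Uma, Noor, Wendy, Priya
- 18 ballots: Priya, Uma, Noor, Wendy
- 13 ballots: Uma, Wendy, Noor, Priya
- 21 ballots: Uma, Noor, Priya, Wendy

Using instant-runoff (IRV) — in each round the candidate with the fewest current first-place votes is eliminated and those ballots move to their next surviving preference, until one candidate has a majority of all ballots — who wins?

Round 1: Priya 36, Wendy 18, Noor 0, Uma 43. Noor eliminated.
Round 2: Priya 36, Wendy 18, Uma 43. Wendy eliminated.
Round 3: Priya 54, Uma 43. Priya has a majority (≥49).

Priya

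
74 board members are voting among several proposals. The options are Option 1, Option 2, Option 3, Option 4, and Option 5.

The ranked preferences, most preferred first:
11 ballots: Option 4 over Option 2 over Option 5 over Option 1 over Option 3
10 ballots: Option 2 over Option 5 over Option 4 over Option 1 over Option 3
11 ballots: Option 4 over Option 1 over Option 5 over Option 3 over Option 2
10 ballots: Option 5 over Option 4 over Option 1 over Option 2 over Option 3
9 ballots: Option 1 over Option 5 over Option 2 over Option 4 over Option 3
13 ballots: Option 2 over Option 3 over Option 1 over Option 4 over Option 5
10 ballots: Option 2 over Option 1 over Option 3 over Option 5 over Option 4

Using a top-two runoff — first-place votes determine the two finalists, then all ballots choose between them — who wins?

Option 2

Round 1 first-place votes: Option 1 9, Option 2 33, Option 3 0, Option 4 22, Option 5 10. Option 2 and Option 4 advance.
Runoff: Option 2 is ranked above Option 4 on 42 ballots, Option 4 above Option 2 on 32.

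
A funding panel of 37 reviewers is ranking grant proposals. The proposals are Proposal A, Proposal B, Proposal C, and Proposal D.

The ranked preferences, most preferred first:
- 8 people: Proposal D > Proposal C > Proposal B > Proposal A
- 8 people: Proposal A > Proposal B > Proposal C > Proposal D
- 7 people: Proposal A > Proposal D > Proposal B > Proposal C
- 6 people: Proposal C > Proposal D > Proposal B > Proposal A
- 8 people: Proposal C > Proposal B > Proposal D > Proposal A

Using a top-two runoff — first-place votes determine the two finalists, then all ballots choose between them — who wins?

Round 1 first-place votes: Proposal A 15, Proposal B 0, Proposal C 14, Proposal D 8. Proposal A and Proposal C advance.
Runoff: Proposal A is ranked above Proposal C on 15 ballots, Proposal C above Proposal A on 22.

Proposal C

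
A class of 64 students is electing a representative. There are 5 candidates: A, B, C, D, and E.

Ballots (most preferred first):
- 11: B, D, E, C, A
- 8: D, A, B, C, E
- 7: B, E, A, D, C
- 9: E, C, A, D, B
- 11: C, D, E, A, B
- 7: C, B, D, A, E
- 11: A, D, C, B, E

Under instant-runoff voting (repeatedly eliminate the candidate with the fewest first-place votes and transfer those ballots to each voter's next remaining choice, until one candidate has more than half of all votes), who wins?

Round 1: A 11, B 18, C 18, D 8, E 9. D eliminated.
Round 2: A 19, B 18, C 18, E 9. E eliminated.
Round 3: A 19, B 18, C 27. B eliminated.
Round 4: A 26, C 38. C has a majority (≥33).

C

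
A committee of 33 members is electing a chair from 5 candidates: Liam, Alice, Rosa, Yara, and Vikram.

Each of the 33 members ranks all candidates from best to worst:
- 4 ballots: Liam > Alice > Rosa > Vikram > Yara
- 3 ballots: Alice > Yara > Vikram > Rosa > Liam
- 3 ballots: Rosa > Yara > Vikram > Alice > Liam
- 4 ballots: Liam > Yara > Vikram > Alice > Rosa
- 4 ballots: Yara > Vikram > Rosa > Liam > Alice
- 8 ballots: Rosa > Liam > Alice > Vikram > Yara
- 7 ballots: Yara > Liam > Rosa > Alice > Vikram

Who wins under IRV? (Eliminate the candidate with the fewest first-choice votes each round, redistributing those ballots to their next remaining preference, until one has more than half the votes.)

Yara

Round 1: Liam 8, Alice 3, Rosa 11, Yara 11, Vikram 0. Vikram eliminated.
Round 2: Liam 8, Alice 3, Rosa 11, Yara 11. Alice eliminated.
Round 3: Liam 8, Rosa 11, Yara 14. Liam eliminated.
Round 4: Rosa 15, Yara 18. Yara has a majority (≥17).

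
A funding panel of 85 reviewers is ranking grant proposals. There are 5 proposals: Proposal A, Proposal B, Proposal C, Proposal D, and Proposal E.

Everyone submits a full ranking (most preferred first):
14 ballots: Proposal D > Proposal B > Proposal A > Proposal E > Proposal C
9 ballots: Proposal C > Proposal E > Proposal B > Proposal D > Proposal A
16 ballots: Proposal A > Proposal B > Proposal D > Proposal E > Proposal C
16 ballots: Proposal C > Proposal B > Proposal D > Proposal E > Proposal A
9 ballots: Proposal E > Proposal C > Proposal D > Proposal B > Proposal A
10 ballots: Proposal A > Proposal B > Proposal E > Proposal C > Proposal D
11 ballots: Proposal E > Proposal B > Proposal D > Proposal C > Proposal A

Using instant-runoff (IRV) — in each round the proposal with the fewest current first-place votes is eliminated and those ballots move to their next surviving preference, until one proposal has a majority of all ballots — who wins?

Proposal C

Round 1: Proposal A 26, Proposal B 0, Proposal C 25, Proposal D 14, Proposal E 20. Proposal B eliminated.
Round 2: Proposal A 26, Proposal C 25, Proposal D 14, Proposal E 20. Proposal D eliminated.
Round 3: Proposal A 40, Proposal C 25, Proposal E 20. Proposal E eliminated.
Round 4: Proposal A 40, Proposal C 45. Proposal C has a majority (≥43).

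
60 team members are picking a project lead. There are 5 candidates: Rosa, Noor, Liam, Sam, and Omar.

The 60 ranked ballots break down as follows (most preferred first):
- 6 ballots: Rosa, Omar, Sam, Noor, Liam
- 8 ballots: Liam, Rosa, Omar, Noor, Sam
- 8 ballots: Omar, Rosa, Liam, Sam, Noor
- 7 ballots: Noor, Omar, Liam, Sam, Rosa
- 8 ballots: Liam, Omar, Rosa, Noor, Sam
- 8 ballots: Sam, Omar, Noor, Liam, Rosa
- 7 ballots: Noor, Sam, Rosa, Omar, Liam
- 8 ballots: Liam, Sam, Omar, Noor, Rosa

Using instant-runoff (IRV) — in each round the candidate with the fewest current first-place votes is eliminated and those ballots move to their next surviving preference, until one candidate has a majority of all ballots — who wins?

Round 1: Rosa 6, Noor 14, Liam 24, Sam 8, Omar 8. Rosa eliminated.
Round 2: Noor 14, Liam 24, Sam 8, Omar 14. Sam eliminated.
Round 3: Noor 14, Liam 24, Omar 22. Noor eliminated.
Round 4: Liam 24, Omar 36. Omar has a majority (≥31).

Omar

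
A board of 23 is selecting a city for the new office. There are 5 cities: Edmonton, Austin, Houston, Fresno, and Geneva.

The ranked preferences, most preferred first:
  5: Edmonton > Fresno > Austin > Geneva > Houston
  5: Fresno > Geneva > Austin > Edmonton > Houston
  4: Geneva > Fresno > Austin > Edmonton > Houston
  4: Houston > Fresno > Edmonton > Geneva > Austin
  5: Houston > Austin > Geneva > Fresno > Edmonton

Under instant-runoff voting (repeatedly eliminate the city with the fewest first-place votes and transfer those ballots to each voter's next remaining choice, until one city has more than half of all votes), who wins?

Round 1: Edmonton 5, Austin 0, Houston 9, Fresno 5, Geneva 4. Austin eliminated.
Round 2: Edmonton 5, Houston 9, Fresno 5, Geneva 4. Geneva eliminated.
Round 3: Edmonton 5, Houston 9, Fresno 9. Edmonton eliminated.
Round 4: Houston 9, Fresno 14. Fresno has a majority (≥12).

Fresno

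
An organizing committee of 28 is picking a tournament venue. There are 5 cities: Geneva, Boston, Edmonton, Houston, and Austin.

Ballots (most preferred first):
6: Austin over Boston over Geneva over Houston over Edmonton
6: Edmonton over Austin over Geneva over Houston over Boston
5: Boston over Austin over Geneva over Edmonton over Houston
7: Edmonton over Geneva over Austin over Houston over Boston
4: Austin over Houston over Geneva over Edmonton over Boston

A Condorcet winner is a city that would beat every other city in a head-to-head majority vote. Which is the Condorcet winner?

Austin vs Geneva: 21–7
Austin vs Boston: 23–5
Austin vs Edmonton: 15–13
Austin vs Houston: 28–0
Austin beats every other city.

Austin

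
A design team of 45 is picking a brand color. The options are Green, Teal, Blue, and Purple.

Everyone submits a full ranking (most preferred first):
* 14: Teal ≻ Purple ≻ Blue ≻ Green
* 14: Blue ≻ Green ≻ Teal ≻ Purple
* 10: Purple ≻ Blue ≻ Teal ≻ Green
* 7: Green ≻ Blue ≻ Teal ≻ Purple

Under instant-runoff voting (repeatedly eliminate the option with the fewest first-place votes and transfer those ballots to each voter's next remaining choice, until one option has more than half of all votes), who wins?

Round 1: Green 7, Teal 14, Blue 14, Purple 10. Green eliminated.
Round 2: Teal 14, Blue 21, Purple 10. Purple eliminated.
Round 3: Teal 14, Blue 31. Blue has a majority (≥23).

Blue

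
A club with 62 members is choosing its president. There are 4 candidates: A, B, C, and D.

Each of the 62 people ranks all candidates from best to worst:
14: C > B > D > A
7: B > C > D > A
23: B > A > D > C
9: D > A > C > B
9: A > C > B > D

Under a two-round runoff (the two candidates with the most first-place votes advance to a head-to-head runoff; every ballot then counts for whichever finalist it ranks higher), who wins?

C

Round 1 first-place votes: A 9, B 30, C 14, D 9. B and C advance.
Runoff: B is ranked above C on 30 ballots, C above B on 32.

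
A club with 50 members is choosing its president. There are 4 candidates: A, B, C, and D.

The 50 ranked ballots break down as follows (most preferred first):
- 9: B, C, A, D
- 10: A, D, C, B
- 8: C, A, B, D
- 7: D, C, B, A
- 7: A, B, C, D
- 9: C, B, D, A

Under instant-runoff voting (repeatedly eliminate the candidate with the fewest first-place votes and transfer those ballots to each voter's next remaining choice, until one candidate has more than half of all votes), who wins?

C

Round 1: A 17, B 9, C 17, D 7. D eliminated.
Round 2: A 17, B 9, C 24. B eliminated.
Round 3: A 17, C 33. C has a majority (≥26).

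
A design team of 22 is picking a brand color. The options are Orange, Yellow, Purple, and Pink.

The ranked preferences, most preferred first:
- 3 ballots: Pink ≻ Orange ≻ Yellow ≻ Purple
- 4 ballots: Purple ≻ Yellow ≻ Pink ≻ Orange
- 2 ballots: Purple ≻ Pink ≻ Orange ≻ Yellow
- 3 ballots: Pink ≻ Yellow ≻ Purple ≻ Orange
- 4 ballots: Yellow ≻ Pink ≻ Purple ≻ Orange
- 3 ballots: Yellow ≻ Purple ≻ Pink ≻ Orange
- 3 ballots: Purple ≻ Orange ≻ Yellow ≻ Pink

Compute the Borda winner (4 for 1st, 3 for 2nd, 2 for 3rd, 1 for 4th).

Orange: 3×3 + 4×1 + 2×2 + 3×1 + 4×1 + 3×1 + 3×3 = 36
Yellow: 3×2 + 4×3 + 2×1 + 3×3 + 4×4 + 3×4 + 3×2 = 63
Purple: 3×1 + 4×4 + 2×4 + 3×2 + 4×2 + 3×3 + 3×4 = 62
Pink: 3×4 + 4×2 + 2×3 + 3×4 + 4×3 + 3×2 + 3×1 = 59

Yellow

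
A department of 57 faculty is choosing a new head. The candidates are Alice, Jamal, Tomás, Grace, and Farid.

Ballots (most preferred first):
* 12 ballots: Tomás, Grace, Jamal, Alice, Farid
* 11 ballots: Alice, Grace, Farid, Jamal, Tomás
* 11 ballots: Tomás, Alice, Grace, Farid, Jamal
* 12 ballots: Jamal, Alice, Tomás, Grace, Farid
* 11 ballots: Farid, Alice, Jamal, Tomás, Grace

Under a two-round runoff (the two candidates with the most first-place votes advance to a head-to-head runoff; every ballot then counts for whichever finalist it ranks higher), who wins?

Round 1 first-place votes: Alice 11, Jamal 12, Tomás 23, Grace 0, Farid 11. Tomás and Jamal advance.
Runoff: Tomás is ranked above Jamal on 23 ballots, Jamal above Tomás on 34.

Jamal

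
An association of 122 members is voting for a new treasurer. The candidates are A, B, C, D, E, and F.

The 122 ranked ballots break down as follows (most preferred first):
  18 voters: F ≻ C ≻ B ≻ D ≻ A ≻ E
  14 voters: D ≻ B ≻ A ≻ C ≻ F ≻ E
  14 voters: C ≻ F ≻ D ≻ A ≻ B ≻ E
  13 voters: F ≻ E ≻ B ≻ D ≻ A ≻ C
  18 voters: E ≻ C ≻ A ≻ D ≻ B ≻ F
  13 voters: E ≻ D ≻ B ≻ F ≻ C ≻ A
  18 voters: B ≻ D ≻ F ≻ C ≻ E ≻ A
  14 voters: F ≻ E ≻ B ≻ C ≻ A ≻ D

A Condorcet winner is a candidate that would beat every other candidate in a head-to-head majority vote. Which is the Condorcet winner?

B

B vs A: 90–32
B vs C: 72–50
B vs D: 63–59
B vs E: 64–58
B vs F: 63–59
B beats every other candidate.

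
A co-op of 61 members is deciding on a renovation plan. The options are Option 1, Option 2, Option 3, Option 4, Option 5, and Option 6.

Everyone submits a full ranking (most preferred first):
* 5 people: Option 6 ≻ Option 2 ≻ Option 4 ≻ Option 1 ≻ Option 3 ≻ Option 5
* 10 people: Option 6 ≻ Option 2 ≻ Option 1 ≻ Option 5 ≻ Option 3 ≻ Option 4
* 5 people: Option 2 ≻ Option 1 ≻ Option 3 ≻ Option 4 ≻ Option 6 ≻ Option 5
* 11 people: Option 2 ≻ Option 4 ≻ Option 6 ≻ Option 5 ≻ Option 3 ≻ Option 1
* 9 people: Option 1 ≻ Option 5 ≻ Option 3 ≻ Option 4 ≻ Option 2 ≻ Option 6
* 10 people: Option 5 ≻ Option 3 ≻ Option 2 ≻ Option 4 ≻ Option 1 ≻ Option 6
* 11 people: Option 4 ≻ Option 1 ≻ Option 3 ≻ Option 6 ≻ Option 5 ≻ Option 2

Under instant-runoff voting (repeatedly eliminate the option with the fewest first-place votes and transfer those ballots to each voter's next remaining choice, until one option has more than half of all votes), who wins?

Round 1: Option 1 9, Option 2 16, Option 3 0, Option 4 11, Option 5 10, Option 6 15. Option 3 eliminated.
Round 2: Option 1 9, Option 2 16, Option 4 11, Option 5 10, Option 6 15. Option 1 eliminated.
Round 3: Option 2 16, Option 4 11, Option 5 19, Option 6 15. Option 4 eliminated.
Round 4: Option 2 16, Option 5 19, Option 6 26. Option 2 eliminated.
Round 5: Option 5 19, Option 6 42. Option 6 has a majority (≥31).

Option 6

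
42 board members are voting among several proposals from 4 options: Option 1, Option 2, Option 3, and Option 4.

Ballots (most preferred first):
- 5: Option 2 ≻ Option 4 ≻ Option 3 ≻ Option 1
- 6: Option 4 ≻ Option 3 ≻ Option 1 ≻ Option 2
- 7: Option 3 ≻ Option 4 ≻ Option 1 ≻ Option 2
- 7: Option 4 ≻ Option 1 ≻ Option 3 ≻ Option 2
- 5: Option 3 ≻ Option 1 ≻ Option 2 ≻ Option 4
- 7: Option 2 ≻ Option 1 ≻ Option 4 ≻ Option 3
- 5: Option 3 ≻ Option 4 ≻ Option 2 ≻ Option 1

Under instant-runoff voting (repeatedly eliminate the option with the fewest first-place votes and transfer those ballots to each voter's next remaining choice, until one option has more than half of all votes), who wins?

Round 1: Option 1 0, Option 2 12, Option 3 17, Option 4 13. Option 1 eliminated.
Round 2: Option 2 12, Option 3 17, Option 4 13. Option 2 eliminated.
Round 3: Option 3 17, Option 4 25. Option 4 has a majority (≥22).

Option 4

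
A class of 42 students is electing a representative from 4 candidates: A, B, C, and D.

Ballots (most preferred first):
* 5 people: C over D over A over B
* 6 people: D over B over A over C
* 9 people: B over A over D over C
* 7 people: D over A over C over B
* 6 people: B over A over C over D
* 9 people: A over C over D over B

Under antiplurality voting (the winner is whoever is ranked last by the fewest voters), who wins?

Last-place votes: A 0, B 21, C 15, D 6.

A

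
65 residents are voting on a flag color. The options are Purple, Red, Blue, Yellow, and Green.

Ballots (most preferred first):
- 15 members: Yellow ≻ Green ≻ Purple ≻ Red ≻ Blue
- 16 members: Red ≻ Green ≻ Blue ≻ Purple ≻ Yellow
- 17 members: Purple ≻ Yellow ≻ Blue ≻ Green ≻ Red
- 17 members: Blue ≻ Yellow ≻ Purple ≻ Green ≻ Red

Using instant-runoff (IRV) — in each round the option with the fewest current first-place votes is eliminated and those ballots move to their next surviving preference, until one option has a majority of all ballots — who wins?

Blue

Round 1: Purple 17, Red 16, Blue 17, Yellow 15, Green 0. Green eliminated.
Round 2: Purple 17, Red 16, Blue 17, Yellow 15. Yellow eliminated.
Round 3: Purple 32, Red 16, Blue 17. Red eliminated.
Round 4: Purple 32, Blue 33. Blue has a majority (≥33).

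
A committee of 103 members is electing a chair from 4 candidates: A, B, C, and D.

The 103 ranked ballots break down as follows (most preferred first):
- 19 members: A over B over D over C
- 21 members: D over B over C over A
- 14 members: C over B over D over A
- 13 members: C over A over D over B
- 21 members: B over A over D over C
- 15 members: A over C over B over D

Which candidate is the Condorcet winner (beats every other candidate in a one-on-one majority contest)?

B vs A: 56–47
B vs C: 61–42
B vs D: 69–34
B beats every other candidate.

B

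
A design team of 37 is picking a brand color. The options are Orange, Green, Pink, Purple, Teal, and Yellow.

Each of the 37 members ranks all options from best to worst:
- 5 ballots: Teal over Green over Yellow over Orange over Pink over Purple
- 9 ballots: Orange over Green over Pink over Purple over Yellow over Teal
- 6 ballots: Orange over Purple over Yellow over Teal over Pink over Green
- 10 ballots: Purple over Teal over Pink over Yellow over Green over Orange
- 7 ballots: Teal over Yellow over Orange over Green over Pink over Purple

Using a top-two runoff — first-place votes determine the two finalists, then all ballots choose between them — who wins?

Teal

Round 1 first-place votes: Orange 15, Green 0, Pink 0, Purple 10, Teal 12, Yellow 0. Orange and Teal advance.
Runoff: Orange is ranked above Teal on 15 ballots, Teal above Orange on 22.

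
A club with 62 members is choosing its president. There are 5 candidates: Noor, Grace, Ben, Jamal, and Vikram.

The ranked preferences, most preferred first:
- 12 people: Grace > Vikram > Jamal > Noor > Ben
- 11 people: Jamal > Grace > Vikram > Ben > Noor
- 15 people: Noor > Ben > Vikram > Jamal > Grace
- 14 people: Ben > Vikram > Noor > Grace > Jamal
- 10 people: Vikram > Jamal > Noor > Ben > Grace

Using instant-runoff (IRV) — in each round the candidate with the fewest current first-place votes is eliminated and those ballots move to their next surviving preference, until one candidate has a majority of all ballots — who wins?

Jamal

Round 1: Noor 15, Grace 12, Ben 14, Jamal 11, Vikram 10. Vikram eliminated.
Round 2: Noor 15, Grace 12, Ben 14, Jamal 21. Grace eliminated.
Round 3: Noor 15, Ben 14, Jamal 33. Jamal has a majority (≥32).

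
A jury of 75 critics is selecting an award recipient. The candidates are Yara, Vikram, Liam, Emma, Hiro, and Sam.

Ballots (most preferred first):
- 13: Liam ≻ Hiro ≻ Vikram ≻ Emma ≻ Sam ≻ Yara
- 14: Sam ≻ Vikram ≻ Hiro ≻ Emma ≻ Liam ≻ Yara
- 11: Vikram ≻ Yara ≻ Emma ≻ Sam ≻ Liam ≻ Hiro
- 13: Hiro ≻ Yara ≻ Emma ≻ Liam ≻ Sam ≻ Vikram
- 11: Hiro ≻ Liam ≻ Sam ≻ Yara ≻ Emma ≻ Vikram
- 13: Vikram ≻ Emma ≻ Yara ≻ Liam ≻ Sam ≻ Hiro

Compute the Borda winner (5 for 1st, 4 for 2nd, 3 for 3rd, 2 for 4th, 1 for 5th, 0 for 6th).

Vikram

Yara: 13×0 + 14×0 + 11×4 + 13×4 + 11×2 + 13×3 = 157
Vikram: 13×3 + 14×4 + 11×5 + 13×0 + 11×0 + 13×5 = 215
Liam: 13×5 + 14×1 + 11×1 + 13×2 + 11×4 + 13×2 = 186
Emma: 13×2 + 14×2 + 11×3 + 13×3 + 11×1 + 13×4 = 189
Hiro: 13×4 + 14×3 + 11×0 + 13×5 + 11×5 + 13×0 = 214
Sam: 13×1 + 14×5 + 11×2 + 13×1 + 11×3 + 13×1 = 164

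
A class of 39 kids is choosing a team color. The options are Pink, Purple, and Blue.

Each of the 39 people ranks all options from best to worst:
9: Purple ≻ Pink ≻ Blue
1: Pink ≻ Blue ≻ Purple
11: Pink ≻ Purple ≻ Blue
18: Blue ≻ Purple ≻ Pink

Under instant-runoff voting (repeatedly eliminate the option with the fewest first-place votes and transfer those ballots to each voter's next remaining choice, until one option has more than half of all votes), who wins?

Pink

Round 1: Pink 12, Purple 9, Blue 18. Purple eliminated.
Round 2: Pink 21, Blue 18. Pink has a majority (≥20).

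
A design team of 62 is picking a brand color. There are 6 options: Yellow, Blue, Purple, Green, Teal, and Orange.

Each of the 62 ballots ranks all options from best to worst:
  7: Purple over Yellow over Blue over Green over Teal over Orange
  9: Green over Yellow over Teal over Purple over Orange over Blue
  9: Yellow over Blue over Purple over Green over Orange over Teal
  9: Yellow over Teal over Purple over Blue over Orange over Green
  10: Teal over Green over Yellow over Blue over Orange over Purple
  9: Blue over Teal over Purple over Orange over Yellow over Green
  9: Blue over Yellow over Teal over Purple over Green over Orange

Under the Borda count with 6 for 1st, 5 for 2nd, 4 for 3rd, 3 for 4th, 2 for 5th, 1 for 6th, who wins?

Yellow: 7×5 + 9×5 + 9×6 + 9×6 + 10×4 + 9×2 + 9×5 = 291
Blue: 7×4 + 9×1 + 9×5 + 9×3 + 10×3 + 9×6 + 9×6 = 247
Purple: 7×6 + 9×3 + 9×4 + 9×4 + 10×1 + 9×4 + 9×3 = 214
Green: 7×3 + 9×6 + 9×3 + 9×1 + 10×5 + 9×1 + 9×2 = 188
Teal: 7×2 + 9×4 + 9×1 + 9×5 + 10×6 + 9×5 + 9×4 = 245
Orange: 7×1 + 9×2 + 9×2 + 9×2 + 10×2 + 9×3 + 9×1 = 117

Yellow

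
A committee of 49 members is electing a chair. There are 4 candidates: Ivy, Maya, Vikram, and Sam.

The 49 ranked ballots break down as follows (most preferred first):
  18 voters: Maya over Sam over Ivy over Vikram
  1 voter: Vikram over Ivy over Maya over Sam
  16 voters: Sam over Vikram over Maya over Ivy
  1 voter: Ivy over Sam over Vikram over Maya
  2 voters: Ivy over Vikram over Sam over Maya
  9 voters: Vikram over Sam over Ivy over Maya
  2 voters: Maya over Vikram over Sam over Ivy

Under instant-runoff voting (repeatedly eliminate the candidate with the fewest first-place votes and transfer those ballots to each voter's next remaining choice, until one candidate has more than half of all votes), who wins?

Round 1: Ivy 3, Maya 20, Vikram 10, Sam 16. Ivy eliminated.
Round 2: Maya 20, Vikram 12, Sam 17. Vikram eliminated.
Round 3: Maya 21, Sam 28. Sam has a majority (≥25).

Sam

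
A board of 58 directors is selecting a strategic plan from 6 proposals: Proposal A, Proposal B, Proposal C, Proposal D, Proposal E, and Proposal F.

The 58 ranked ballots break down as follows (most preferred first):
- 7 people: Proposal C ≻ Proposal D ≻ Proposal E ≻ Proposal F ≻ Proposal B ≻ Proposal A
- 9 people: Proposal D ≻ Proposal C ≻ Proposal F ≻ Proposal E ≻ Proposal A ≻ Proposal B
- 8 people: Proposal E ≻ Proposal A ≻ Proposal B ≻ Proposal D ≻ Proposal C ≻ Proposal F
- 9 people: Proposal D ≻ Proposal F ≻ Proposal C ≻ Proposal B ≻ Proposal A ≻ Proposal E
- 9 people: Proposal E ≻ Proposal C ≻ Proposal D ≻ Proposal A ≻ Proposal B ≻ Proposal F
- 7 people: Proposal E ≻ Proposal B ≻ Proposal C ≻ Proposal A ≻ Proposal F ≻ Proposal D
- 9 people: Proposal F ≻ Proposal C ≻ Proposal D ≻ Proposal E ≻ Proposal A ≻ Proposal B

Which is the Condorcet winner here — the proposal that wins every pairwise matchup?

Proposal C

Proposal C vs Proposal A: 50–8
Proposal C vs Proposal B: 43–15
Proposal C vs Proposal D: 32–26
Proposal C vs Proposal E: 34–24
Proposal C vs Proposal F: 40–18
Proposal C beats every other proposal.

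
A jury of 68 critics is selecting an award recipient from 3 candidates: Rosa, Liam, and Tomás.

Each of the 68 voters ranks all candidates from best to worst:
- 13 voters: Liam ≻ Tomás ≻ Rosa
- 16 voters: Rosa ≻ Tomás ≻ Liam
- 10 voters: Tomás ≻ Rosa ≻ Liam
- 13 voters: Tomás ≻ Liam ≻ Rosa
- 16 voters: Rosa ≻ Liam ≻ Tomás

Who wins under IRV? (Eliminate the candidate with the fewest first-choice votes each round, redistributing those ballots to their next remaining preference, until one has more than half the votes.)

Tomás

Round 1: Rosa 32, Liam 13, Tomás 23. Liam eliminated.
Round 2: Rosa 32, Tomás 36. Tomás has a majority (≥35).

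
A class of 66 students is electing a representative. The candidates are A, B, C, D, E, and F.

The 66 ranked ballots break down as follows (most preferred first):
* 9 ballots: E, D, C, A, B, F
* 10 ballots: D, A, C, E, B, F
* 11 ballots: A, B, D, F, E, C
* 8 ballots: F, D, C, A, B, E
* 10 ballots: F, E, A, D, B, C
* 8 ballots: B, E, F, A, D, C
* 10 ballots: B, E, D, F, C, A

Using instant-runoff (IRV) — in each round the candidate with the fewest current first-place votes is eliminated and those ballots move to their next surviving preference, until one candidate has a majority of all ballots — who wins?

D

Round 1: A 11, B 18, C 0, D 10, E 9, F 18. C eliminated.
Round 2: A 11, B 18, D 10, E 9, F 18. E eliminated.
Round 3: A 11, B 18, D 19, F 18. A eliminated.
Round 4: B 29, D 19, F 18. F eliminated.
Round 5: B 29, D 37. D has a majority (≥34).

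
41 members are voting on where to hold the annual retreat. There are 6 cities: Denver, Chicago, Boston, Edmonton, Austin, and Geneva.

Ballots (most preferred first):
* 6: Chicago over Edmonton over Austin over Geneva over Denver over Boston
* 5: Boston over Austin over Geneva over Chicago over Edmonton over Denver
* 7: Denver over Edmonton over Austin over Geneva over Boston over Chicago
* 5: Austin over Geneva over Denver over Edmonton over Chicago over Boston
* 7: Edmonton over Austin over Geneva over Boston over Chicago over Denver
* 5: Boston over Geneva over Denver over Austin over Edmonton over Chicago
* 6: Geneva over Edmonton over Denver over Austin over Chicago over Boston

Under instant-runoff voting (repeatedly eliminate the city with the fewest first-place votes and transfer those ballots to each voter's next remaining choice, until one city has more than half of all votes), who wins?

Geneva

Round 1: Denver 7, Chicago 6, Boston 10, Edmonton 7, Austin 5, Geneva 6. Austin eliminated.
Round 2: Denver 7, Chicago 6, Boston 10, Edmonton 7, Geneva 11. Chicago eliminated.
Round 3: Denver 7, Boston 10, Edmonton 13, Geneva 11. Denver eliminated.
Round 4: Boston 10, Edmonton 20, Geneva 11. Boston eliminated.
Round 5: Edmonton 20, Geneva 21. Geneva has a majority (≥21).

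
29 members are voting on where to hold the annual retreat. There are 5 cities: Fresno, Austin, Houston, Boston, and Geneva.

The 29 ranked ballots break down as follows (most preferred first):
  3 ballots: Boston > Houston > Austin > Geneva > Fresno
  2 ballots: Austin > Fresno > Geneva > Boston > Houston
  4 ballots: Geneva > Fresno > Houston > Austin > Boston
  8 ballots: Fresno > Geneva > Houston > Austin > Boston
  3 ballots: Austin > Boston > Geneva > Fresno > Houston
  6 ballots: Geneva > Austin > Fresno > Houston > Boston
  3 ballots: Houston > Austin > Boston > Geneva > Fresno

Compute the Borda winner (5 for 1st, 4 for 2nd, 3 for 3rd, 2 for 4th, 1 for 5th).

Fresno: 3×1 + 2×4 + 4×4 + 8×5 + 3×2 + 6×3 + 3×1 = 94
Austin: 3×3 + 2×5 + 4×2 + 8×2 + 3×5 + 6×4 + 3×4 = 94
Houston: 3×4 + 2×1 + 4×3 + 8×3 + 3×1 + 6×2 + 3×5 = 80
Boston: 3×5 + 2×2 + 4×1 + 8×1 + 3×4 + 6×1 + 3×3 = 58
Geneva: 3×2 + 2×3 + 4×5 + 8×4 + 3×3 + 6×5 + 3×2 = 109

Geneva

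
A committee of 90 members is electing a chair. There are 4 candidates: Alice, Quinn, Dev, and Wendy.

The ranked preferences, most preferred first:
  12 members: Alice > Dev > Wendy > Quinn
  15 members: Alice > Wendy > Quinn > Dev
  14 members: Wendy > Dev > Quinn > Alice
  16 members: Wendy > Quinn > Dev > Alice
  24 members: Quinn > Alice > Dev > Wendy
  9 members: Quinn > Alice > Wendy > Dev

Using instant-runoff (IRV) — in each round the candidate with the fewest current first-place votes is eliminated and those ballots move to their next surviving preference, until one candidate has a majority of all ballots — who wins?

Wendy

Round 1: Alice 27, Quinn 33, Dev 0, Wendy 30. Dev eliminated.
Round 2: Alice 27, Quinn 33, Wendy 30. Alice eliminated.
Round 3: Quinn 33, Wendy 57. Wendy has a majority (≥46).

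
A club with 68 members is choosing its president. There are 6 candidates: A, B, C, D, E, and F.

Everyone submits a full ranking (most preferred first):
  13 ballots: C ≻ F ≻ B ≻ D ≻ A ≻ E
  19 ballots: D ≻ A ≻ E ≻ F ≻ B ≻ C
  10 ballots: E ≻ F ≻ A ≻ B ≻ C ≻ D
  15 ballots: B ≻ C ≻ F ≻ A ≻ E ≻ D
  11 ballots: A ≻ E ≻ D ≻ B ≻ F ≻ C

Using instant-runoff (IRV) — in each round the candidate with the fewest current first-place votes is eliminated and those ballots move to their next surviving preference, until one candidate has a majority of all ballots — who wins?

Round 1: A 11, B 15, C 13, D 19, E 10, F 0. F eliminated.
Round 2: A 11, B 15, C 13, D 19, E 10. E eliminated.
Round 3: A 21, B 15, C 13, D 19. C eliminated.
Round 4: A 21, B 28, D 19. D eliminated.
Round 5: A 40, B 28. A has a majority (≥35).

A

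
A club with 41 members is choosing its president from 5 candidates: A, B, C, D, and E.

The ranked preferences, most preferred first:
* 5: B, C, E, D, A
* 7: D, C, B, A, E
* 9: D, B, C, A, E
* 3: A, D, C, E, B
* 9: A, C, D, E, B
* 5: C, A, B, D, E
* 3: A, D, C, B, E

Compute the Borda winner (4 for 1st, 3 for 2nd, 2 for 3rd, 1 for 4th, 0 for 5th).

C

A: 5×0 + 7×1 + 9×1 + 3×4 + 9×4 + 5×3 + 3×4 = 91
B: 5×4 + 7×2 + 9×3 + 3×0 + 9×0 + 5×2 + 3×1 = 74
C: 5×3 + 7×3 + 9×2 + 3×2 + 9×3 + 5×4 + 3×2 = 113
D: 5×1 + 7×4 + 9×4 + 3×3 + 9×2 + 5×1 + 3×3 = 110
E: 5×2 + 7×0 + 9×0 + 3×1 + 9×1 + 5×0 + 3×0 = 22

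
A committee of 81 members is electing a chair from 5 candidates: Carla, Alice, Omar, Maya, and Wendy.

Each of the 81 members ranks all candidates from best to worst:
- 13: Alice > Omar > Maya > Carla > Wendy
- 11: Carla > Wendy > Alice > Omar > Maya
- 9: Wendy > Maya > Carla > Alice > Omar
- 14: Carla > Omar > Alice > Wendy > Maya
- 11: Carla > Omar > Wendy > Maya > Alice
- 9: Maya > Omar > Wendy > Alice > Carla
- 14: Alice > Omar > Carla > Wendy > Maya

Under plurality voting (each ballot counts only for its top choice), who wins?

Carla

First-place votes: Carla 36, Alice 27, Omar 0, Maya 9, Wendy 9.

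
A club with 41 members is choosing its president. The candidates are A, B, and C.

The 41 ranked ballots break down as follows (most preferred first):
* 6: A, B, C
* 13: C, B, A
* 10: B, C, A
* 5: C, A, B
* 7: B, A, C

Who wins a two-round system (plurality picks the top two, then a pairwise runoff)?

B

Round 1 first-place votes: A 6, B 17, C 18. C and B advance.
Runoff: C is ranked above B on 18 ballots, B above C on 23.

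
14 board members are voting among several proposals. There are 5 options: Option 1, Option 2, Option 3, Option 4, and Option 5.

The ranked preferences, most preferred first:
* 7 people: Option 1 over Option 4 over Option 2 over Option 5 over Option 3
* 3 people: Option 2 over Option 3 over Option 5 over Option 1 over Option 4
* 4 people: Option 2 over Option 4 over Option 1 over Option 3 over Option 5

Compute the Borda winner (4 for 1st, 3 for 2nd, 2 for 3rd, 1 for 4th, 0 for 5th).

Option 1: 7×4 + 3×1 + 4×2 = 39
Option 2: 7×2 + 3×4 + 4×4 = 42
Option 3: 7×0 + 3×3 + 4×1 = 13
Option 4: 7×3 + 3×0 + 4×3 = 33
Option 5: 7×1 + 3×2 + 4×0 = 13

Option 2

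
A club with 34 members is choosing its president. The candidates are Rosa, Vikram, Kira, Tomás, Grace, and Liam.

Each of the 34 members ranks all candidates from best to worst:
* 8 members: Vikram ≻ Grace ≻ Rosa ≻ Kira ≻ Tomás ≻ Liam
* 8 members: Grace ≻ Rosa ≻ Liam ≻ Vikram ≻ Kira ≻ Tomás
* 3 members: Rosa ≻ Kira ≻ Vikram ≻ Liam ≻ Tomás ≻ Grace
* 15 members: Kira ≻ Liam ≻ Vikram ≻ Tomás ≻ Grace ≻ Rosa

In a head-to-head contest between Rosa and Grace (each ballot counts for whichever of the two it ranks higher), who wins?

Grace

Rosa is ranked above Grace on 3 ballots; Grace above Rosa on 31.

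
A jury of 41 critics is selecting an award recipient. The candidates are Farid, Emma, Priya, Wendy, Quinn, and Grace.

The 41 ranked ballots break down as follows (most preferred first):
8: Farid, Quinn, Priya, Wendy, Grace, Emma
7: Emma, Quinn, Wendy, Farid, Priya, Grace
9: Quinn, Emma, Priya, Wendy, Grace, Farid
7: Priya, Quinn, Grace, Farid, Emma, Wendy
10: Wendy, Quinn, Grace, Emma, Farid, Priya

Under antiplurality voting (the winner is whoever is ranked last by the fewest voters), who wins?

Quinn

Last-place votes: Farid 9, Emma 8, Priya 10, Wendy 7, Quinn 0, Grace 7.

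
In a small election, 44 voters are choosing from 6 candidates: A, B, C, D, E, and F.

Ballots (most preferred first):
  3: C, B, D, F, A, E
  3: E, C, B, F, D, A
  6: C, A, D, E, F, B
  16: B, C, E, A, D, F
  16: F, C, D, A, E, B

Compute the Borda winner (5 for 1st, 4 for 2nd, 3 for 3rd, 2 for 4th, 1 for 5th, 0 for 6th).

A: 3×1 + 3×0 + 6×4 + 16×2 + 16×2 = 91
B: 3×4 + 3×3 + 6×0 + 16×5 + 16×0 = 101
C: 3×5 + 3×4 + 6×5 + 16×4 + 16×4 = 185
D: 3×3 + 3×1 + 6×3 + 16×1 + 16×3 = 94
E: 3×0 + 3×5 + 6×2 + 16×3 + 16×1 = 91
F: 3×2 + 3×2 + 6×1 + 16×0 + 16×5 = 98

C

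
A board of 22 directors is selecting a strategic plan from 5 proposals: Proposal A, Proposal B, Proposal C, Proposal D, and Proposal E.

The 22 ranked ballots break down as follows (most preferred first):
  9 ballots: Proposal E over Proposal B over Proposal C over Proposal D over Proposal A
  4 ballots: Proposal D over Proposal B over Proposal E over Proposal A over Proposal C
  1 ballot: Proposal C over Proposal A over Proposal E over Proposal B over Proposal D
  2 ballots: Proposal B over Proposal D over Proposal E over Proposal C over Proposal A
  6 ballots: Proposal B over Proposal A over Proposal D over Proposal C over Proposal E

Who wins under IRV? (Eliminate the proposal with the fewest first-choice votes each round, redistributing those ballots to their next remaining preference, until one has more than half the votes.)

Proposal B

Round 1: Proposal A 0, Proposal B 8, Proposal C 1, Proposal D 4, Proposal E 9. Proposal A eliminated.
Round 2: Proposal B 8, Proposal C 1, Proposal D 4, Proposal E 9. Proposal C eliminated.
Round 3: Proposal B 8, Proposal D 4, Proposal E 10. Proposal D eliminated.
Round 4: Proposal B 12, Proposal E 10. Proposal B has a majority (≥12).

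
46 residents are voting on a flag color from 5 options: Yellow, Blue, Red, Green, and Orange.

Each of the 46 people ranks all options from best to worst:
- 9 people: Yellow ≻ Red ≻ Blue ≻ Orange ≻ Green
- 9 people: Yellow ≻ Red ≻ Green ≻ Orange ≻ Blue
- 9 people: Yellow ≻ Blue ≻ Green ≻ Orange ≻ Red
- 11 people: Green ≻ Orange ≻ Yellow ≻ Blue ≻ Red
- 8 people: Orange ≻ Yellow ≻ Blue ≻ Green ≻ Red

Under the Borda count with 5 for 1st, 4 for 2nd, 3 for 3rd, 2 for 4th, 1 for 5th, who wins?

Yellow

Yellow: 9×5 + 9×5 + 9×5 + 11×3 + 8×4 = 200
Blue: 9×3 + 9×1 + 9×4 + 11×2 + 8×3 = 118
Red: 9×4 + 9×4 + 9×1 + 11×1 + 8×1 = 100
Green: 9×1 + 9×3 + 9×3 + 11×5 + 8×2 = 134
Orange: 9×2 + 9×2 + 9×2 + 11×4 + 8×5 = 138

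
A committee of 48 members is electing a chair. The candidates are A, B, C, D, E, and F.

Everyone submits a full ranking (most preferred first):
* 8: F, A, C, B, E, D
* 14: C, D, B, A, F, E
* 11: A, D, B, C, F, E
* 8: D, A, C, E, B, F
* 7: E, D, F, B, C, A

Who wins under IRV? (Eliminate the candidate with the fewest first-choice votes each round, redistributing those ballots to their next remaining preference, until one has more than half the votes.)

Round 1: A 11, B 0, C 14, D 8, E 7, F 8. B eliminated.
Round 2: A 11, C 14, D 8, E 7, F 8. E eliminated.
Round 3: A 11, C 14, D 15, F 8. F eliminated.
Round 4: A 19, C 14, D 15. C eliminated.
Round 5: A 19, D 29. D has a majority (≥25).

D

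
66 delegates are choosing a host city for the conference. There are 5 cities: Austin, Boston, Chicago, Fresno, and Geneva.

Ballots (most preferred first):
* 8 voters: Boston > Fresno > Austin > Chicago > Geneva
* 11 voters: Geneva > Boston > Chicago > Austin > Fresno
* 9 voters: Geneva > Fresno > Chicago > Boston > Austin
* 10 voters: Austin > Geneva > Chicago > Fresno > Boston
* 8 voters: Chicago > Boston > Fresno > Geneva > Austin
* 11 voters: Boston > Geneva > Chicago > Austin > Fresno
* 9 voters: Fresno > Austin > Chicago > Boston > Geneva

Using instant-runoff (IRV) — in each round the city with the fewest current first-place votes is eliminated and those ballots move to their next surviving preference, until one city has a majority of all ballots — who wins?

Round 1: Austin 10, Boston 19, Chicago 8, Fresno 9, Geneva 20. Chicago eliminated.
Round 2: Austin 10, Boston 27, Fresno 9, Geneva 20. Fresno eliminated.
Round 3: Austin 19, Boston 27, Geneva 20. Austin eliminated.
Round 4: Boston 36, Geneva 30. Boston has a majority (≥34).

Boston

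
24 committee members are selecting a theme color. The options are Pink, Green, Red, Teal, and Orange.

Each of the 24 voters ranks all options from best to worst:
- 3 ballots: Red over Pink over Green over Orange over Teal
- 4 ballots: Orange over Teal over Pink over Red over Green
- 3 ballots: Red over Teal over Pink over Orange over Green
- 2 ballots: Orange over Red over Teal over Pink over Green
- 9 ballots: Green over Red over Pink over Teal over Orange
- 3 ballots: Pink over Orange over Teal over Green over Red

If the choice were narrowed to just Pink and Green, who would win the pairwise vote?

Pink is ranked above Green on 15 ballots; Green above Pink on 9.

Pink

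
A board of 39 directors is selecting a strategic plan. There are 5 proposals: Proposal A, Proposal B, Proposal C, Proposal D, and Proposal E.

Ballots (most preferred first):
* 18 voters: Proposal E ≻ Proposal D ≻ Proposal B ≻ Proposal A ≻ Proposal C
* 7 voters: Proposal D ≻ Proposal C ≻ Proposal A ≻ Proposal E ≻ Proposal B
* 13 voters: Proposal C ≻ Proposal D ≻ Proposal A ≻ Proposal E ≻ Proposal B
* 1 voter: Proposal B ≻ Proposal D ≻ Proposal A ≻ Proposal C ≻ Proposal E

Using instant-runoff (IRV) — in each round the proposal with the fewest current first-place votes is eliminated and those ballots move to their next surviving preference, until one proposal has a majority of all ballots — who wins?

Proposal C

Round 1: Proposal A 0, Proposal B 1, Proposal C 13, Proposal D 7, Proposal E 18. Proposal A eliminated.
Round 2: Proposal B 1, Proposal C 13, Proposal D 7, Proposal E 18. Proposal B eliminated.
Round 3: Proposal C 13, Proposal D 8, Proposal E 18. Proposal D eliminated.
Round 4: Proposal C 21, Proposal E 18. Proposal C has a majority (≥20).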